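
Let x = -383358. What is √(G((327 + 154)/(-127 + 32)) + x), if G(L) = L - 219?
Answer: 2*I*√865457030/95 ≈ 619.34*I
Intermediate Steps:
G(L) = -219 + L
√(G((327 + 154)/(-127 + 32)) + x) = √((-219 + (327 + 154)/(-127 + 32)) - 383358) = √((-219 + 481/(-95)) - 383358) = √((-219 + 481*(-1/95)) - 383358) = √((-219 - 481/95) - 383358) = √(-21286/95 - 383358) = √(-36440296/95) = 2*I*√865457030/95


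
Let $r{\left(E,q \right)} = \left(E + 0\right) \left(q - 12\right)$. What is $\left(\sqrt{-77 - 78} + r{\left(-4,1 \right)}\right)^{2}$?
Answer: $1781 + 88 i \sqrt{155} \approx 1781.0 + 1095.6 i$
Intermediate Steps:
$r{\left(E,q \right)} = E \left(-12 + q\right)$
$\left(\sqrt{-77 - 78} + r{\left(-4,1 \right)}\right)^{2} = \left(\sqrt{-77 - 78} - 4 \left(-12 + 1\right)\right)^{2} = \left(\sqrt{-155} - -44\right)^{2} = \left(i \sqrt{155} + 44\right)^{2} = \left(44 + i \sqrt{155}\right)^{2}$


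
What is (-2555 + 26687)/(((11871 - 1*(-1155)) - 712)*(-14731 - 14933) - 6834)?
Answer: -4022/60881555 ≈ -6.6063e-5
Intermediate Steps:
(-2555 + 26687)/(((11871 - 1*(-1155)) - 712)*(-14731 - 14933) - 6834) = 24132/(((11871 + 1155) - 712)*(-29664) - 6834) = 24132/((13026 - 712)*(-29664) - 6834) = 24132/(12314*(-29664) - 6834) = 24132/(-365282496 - 6834) = 24132/(-365289330) = 24132*(-1/365289330) = -4022/60881555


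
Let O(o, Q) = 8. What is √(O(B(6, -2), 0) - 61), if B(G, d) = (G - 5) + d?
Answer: I*√53 ≈ 7.2801*I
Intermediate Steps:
B(G, d) = -5 + G + d (B(G, d) = (-5 + G) + d = -5 + G + d)
√(O(B(6, -2), 0) - 61) = √(8 - 61) = √(-53) = I*√53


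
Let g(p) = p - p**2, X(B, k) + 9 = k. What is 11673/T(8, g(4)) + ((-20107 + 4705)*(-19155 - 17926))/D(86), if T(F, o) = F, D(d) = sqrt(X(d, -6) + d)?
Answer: 11673/8 + 571121562*sqrt(71)/71 ≈ 6.7781e+7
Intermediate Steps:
X(B, k) = -9 + k
D(d) = sqrt(-15 + d) (D(d) = sqrt((-9 - 6) + d) = sqrt(-15 + d))
11673/T(8, g(4)) + ((-20107 + 4705)*(-19155 - 17926))/D(86) = 11673/8 + ((-20107 + 4705)*(-19155 - 17926))/(sqrt(-15 + 86)) = 11673*(1/8) + (-15402*(-37081))/(sqrt(71)) = 11673/8 + 571121562*(sqrt(71)/71) = 11673/8 + 571121562*sqrt(71)/71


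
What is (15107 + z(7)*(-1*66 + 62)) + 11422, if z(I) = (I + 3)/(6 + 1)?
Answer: 185663/7 ≈ 26523.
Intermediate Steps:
z(I) = 3/7 + I/7 (z(I) = (3 + I)/7 = (3 + I)*(⅐) = 3/7 + I/7)
(15107 + z(7)*(-1*66 + 62)) + 11422 = (15107 + (3/7 + (⅐)*7)*(-1*66 + 62)) + 11422 = (15107 + (3/7 + 1)*(-66 + 62)) + 11422 = (15107 + (10/7)*(-4)) + 11422 = (15107 - 40/7) + 11422 = 105709/7 + 11422 = 185663/7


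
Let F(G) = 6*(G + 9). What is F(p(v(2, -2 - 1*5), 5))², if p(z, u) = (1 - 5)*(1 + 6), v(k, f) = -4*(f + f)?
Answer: 12996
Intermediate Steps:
v(k, f) = -8*f
p(z, u) = -28 (p(z, u) = -4*7 = -28)
F(G) = 54 + 6*G (F(G) = 6*(9 + G) = 54 + 6*G)
F(p(v(2, -2 - 1*5), 5))² = (54 + 6*(-28))² = (54 - 168)² = (-114)² = 12996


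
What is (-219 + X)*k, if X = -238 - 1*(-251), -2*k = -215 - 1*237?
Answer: -46556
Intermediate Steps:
k = 226 (k = -(-215 - 1*237)/2 = -(-215 - 237)/2 = -½*(-452) = 226)
X = 13 (X = -238 + 251 = 13)
(-219 + X)*k = (-219 + 13)*226 = -206*226 = -46556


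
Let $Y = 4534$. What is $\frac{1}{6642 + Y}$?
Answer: $\frac{1}{11176} \approx 8.9477 \cdot 10^{-5}$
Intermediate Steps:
$\frac{1}{6642 + Y} = \frac{1}{6642 + 4534} = \frac{1}{11176}$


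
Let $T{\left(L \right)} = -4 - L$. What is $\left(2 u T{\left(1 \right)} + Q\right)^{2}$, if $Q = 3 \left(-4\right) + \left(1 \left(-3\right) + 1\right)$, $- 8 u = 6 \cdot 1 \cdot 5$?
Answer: $\frac{2209}{4} \approx 552.25$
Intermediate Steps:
$u = - \frac{15}{4}$ ($u = - \frac{6 \cdot 1 \cdot 5}{8} = - \frac{6 \cdot 5}{8} = \left(- \frac{1}{8}\right) 30 = - \frac{15}{4} \approx -3.75$)
$Q = -14$ ($Q = -12 + \left(-3 + 1\right) = -12 - 2 = -14$)
$\left(2 u T{\left(1 \right)} + Q\right)^{2} = \left(2 \left(- \frac{15}{4}\right) \left(-4 - 1\right) - 14\right)^{2} = \left(- \frac{15 \left(-4 - 1\right)}{2} - 14\right)^{2} = \left(\left(- \frac{15}{2}\right) \left(-5\right) - 14\right)^{2} = \left(\frac{75}{2} - 14\right)^{2} = \left(\frac{47}{2}\right)^{2} = \frac{2209}{4}$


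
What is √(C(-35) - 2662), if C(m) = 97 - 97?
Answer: 11*I*√22 ≈ 51.595*I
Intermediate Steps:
C(m) = 0
√(C(-35) - 2662) = √(0 - 2662) = √(-2662) = 11*I*√22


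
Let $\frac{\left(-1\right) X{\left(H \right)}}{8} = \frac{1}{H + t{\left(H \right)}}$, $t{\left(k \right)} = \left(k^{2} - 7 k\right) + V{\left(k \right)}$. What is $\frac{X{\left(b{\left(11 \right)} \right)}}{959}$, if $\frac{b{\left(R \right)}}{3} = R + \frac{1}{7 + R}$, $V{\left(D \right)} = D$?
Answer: $- \frac{288}{32252129} \approx -8.9296 \cdot 10^{-6}$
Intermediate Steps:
$b{\left(R \right)} = 3 R + \frac{3}{7 + R}$ ($b{\left(R \right)} = 3 \left(R + \frac{1}{7 + R}\right) = 3 R + \frac{3}{7 + R}$)
$t{\left(k \right)} = k^{2} - 6 k$ ($t{\left(k \right)} = \left(k^{2} - 7 k\right) + k = k^{2} - 6 k$)
$X{\left(H \right)} = - \frac{8}{H + H \left(-6 + H\right)}$
$\frac{X{\left(b{\left(11 \right)} \right)}}{959} = \frac{\left(-8\right) \frac{1}{3 \frac{1}{7 + 11} \left(1 + 11^{2} + 7 \cdot 11\right)} \frac{1}{-5 + \frac{3 \left(1 + 11^{2} + 7 \cdot 11\right)}{7 + 11}}}{959} = - \frac{8}{\frac{3 \left(1 + 121 + 77\right)}{18} \left(-5 + \frac{3 \left(1 + 121 + 77\right)}{18}\right)} \frac{1}{959} = - \frac{8}{3 \cdot \frac{1}{18} \cdot 199 \left(-5 + 3 \cdot \frac{1}{18} \cdot 199\right)} \frac{1}{959} = - \frac{8}{\frac{199}{6} \left(-5 + \frac{199}{6}\right)} \frac{1}{959} = \left(-8\right) \frac{6}{199} \frac{1}{\frac{169}{6}} \cdot \frac{1}{959} = \left(-8\right) \frac{6}{199} \cdot \frac{6}{169} \cdot \frac{1}{959} = \left(- \frac{288}{33631}\right) \frac{1}{959} = - \frac{288}{32252129}$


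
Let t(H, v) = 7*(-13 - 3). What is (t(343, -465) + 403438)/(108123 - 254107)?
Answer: -201663/72992 ≈ -2.7628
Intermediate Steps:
t(H, v) = -112 (t(H, v) = 7*(-16) = -112)
(t(343, -465) + 403438)/(108123 - 254107) = (-112 + 403438)/(108123 - 254107) = 403326/(-145984) = 403326*(-1/145984) = -201663/72992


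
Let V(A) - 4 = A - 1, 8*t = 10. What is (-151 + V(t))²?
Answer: 344569/16 ≈ 21536.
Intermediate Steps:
t = 5/4 (t = (⅛)*10 = 5/4 ≈ 1.2500)
V(A) = 3 + A (V(A) = 4 + (A - 1) = 4 + (-1 + A) = 3 + A)
(-151 + V(t))² = (-151 + (3 + 5/4))² = (-151 + 17/4)² = (-587/4)² = 344569/16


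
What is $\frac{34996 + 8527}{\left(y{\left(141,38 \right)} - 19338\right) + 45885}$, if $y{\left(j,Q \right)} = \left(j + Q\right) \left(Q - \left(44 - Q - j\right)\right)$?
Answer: $\frac{43523}{57514} \approx 0.75674$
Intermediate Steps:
$y{\left(j,Q \right)} = \left(Q + j\right) \left(-44 + j + 2 Q\right)$ ($y{\left(j,Q \right)} = \left(Q + j\right) \left(Q + \left(-44 + Q + j\right)\right) = \left(Q + j\right) \left(-44 + j + 2 Q\right)$)
$\frac{34996 + 8527}{\left(y{\left(141,38 \right)} - 19338\right) + 45885} = \frac{34996 + 8527}{\left(\left(141^{2} - 1672 - 6204 + 2 \cdot 38^{2} + 3 \cdot 38 \cdot 141\right) - 19338\right) + 45885} = \frac{43523}{\left(\left(19881 - 1672 - 6204 + 2 \cdot 1444 + 16074\right) - 19338\right) + 45885} = \frac{43523}{\left(\left(19881 - 1672 - 6204 + 2888 + 16074\right) - 19338\right) + 45885} = \frac{43523}{\left(30967 - 19338\right) + 45885} = \frac{43523}{11629 + 45885} = \frac{43523}{57514}$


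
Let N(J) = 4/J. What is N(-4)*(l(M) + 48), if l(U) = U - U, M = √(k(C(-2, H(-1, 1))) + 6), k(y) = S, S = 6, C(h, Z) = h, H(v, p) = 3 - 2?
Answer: -48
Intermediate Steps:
H(v, p) = 1
k(y) = 6
M = 2*√3 (M = √(6 + 6) = √12 = 2*√3 ≈ 3.4641)
l(U) = 0
N(-4)*(l(M) + 48) = (4/(-4))*(0 + 48) = (4*(-¼))*48 = -1*48 = -48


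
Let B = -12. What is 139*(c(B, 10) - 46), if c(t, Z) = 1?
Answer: -6255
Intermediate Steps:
139*(c(B, 10) - 46) = 139*(1 - 46) = 139*(-45) = -6255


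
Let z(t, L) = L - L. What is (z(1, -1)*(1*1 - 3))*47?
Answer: 0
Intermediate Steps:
z(t, L) = 0
(z(1, -1)*(1*1 - 3))*47 = (0*(1*1 - 3))*47 = (0*(1 - 3))*47 = (0*(-2))*47 = 0*47 = 0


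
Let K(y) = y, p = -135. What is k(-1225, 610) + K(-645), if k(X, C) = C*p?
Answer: -82995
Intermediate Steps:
k(X, C) = -135*C (k(X, C) = C*(-135) = -135*C)
k(-1225, 610) + K(-645) = -135*610 - 645 = -82350 - 645 = -82995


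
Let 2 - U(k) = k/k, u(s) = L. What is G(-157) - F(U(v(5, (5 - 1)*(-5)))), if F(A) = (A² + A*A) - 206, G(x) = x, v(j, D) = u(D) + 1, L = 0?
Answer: 47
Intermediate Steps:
u(s) = 0
v(j, D) = 1 (v(j, D) = 0 + 1 = 1)
U(k) = 1 (U(k) = 2 - k/k = 2 - 1*1 = 2 - 1 = 1)
F(A) = -206 + 2*A² (F(A) = (A² + A²) - 206 = 2*A² - 206 = -206 + 2*A²)
G(-157) - F(U(v(5, (5 - 1)*(-5)))) = -157 - (-206 + 2*1²) = -157 - (-206 + 2*1) = -157 - (-206 + 2) = -157 - 1*(-204) = -157 + 204 = 47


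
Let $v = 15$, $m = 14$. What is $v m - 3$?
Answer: $207$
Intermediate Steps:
$v m - 3 = 15 \cdot 14 - 3 = 210 - 3 = 207$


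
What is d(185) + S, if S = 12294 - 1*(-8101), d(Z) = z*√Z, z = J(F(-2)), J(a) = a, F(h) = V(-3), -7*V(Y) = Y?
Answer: 20395 + 3*√185/7 ≈ 20401.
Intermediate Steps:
V(Y) = -Y/7
F(h) = 3/7 (F(h) = -⅐*(-3) = 3/7)
z = 3/7 ≈ 0.42857
d(Z) = 3*√Z/7
S = 20395 (S = 12294 + 8101 = 20395)
d(185) + S = 3*√185/7 + 20395 = 20395 + 3*√185/7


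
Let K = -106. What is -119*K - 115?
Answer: 12499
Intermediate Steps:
-119*K - 115 = -119*(-106) - 115 = 12614 - 115 = 12499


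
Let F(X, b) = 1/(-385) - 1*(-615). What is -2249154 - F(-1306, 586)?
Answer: -866161064/385 ≈ -2.2498e+6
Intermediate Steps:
F(X, b) = 236774/385 (F(X, b) = -1/385 + 615 = 236774/385)
-2249154 - F(-1306, 586) = -2249154 - 1*236774/385 = -2249154 - 236774/385 = -866161064/385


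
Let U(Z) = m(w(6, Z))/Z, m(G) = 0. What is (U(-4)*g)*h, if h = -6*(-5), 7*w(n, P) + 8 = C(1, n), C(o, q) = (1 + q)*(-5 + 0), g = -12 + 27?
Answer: 0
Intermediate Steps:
g = 15
C(o, q) = -5 - 5*q (C(o, q) = (1 + q)*(-5) = -5 - 5*q)
w(n, P) = -13/7 - 5*n/7 (w(n, P) = -8/7 + (-5 - 5*n)/7 = -8/7 + (-5/7 - 5*n/7) = -13/7 - 5*n/7)
h = 30
U(Z) = 0 (U(Z) = 0/Z = 0)
(U(-4)*g)*h = (0*15)*30 = 0*30 = 0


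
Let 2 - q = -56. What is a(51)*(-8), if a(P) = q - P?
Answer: -56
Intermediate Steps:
q = 58 (q = 2 - 1*(-56) = 2 + 56 = 58)
a(P) = 58 - P
a(51)*(-8) = (58 - 1*51)*(-8) = (58 - 51)*(-8) = 7*(-8) = -56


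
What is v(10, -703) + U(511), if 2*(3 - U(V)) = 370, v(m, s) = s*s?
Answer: 494027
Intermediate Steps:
v(m, s) = s²
U(V) = -182 (U(V) = 3 - ½*370 = 3 - 185 = -182)
v(10, -703) + U(511) = (-703)² - 182 = 494209 - 182 = 494027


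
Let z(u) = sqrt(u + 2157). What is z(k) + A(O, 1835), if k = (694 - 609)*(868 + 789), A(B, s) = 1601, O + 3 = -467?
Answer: 1601 + sqrt(143002) ≈ 1979.2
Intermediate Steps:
O = -470 (O = -3 - 467 = -470)
k = 140845 (k = 85*1657 = 140845)
z(u) = sqrt(2157 + u)
z(k) + A(O, 1835) = sqrt(2157 + 140845) + 1601 = sqrt(143002) + 1601 = 1601 + sqrt(143002)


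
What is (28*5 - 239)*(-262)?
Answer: 25938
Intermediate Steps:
(28*5 - 239)*(-262) = (140 - 239)*(-262) = -99*(-262) = 25938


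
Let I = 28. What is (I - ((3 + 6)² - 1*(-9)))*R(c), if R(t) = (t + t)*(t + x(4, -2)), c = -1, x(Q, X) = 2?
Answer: 124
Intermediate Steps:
R(t) = 2*t*(2 + t) (R(t) = (t + t)*(t + 2) = (2*t)*(2 + t) = 2*t*(2 + t))
(I - ((3 + 6)² - 1*(-9)))*R(c) = (28 - ((3 + 6)² - 1*(-9)))*(2*(-1)*(2 - 1)) = (28 - (9² + 9))*(2*(-1)*1) = (28 - (81 + 9))*(-2) = (28 - 1*90)*(-2) = (28 - 90)*(-2) = -62*(-2) = 124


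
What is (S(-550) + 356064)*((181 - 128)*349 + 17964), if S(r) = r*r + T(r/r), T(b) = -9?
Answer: 24011573855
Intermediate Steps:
S(r) = -9 + r² (S(r) = r*r - 9 = r² - 9 = -9 + r²)
(S(-550) + 356064)*((181 - 128)*349 + 17964) = ((-9 + (-550)²) + 356064)*((181 - 128)*349 + 17964) = ((-9 + 302500) + 356064)*(53*349 + 17964) = (302491 + 356064)*(18497 + 17964) = 658555*36461 = 24011573855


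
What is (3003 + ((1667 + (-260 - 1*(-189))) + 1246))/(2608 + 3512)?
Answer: 1169/1224 ≈ 0.95507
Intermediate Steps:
(3003 + ((1667 + (-260 - 1*(-189))) + 1246))/(2608 + 3512) = (3003 + ((1667 + (-260 + 189)) + 1246))/6120 = (3003 + ((1667 - 71) + 1246))*(1/6120) = (3003 + (1596 + 1246))*(1/6120) = (3003 + 2842)*(1/6120) = 5845*(1/6120) = 1169/1224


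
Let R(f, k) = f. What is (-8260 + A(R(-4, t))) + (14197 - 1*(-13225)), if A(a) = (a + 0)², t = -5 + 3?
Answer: 19178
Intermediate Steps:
t = -2
A(a) = a²
(-8260 + A(R(-4, t))) + (14197 - 1*(-13225)) = (-8260 + (-4)²) + (14197 - 1*(-13225)) = (-8260 + 16) + (14197 + 13225) = -8244 + 27422 = 19178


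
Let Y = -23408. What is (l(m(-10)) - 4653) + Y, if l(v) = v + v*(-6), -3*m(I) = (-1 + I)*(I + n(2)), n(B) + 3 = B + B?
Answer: -27896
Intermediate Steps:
n(B) = -3 + 2*B (n(B) = -3 + (B + B) = -3 + 2*B)
m(I) = -(1 + I)*(-1 + I)/3 (m(I) = -(-1 + I)*(I + (-3 + 2*2))/3 = -(-1 + I)*(I + (-3 + 4))/3 = -(-1 + I)*(I + 1)/3 = -(-1 + I)*(1 + I)/3 = -(1 + I)*(-1 + I)/3)
l(v) = -5*v (l(v) = v - 6*v = -5*v)
(l(m(-10)) - 4653) + Y = (-5*(⅓ - ⅓*(-10)²) - 4653) - 23408 = (-5*(⅓ - ⅓*100) - 4653) - 23408 = (-5*(⅓ - 100/3) - 4653) - 23408 = (-5*(-33) - 4653) - 23408 = (165 - 4653) - 23408 = -4488 - 23408 = -27896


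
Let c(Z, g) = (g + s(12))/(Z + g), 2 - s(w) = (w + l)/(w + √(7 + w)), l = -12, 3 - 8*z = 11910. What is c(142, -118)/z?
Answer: 116/35721 ≈ 0.0032474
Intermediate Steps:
z = -11907/8 (z = 3/8 - ⅛*11910 = 3/8 - 5955/4 = -11907/8 ≈ -1488.4)
s(w) = 2 - (-12 + w)/(w + √(7 + w)) (s(w) = 2 - (w - 12)/(w + √(7 + w)) = 2 - (-12 + w)/(w + √(7 + w)))
c(Z, g) = (g + (24 + 2*√19)/(12 + √19))/(Z + g) (c(Z, g) = (g + (12 + 12 + 2*√(7 + 12))/(12 + √(7 + 12)))/(Z + g) = (g + (12 + 12 + 2*√19)/(12 + √19))/(Z + g) = (g + (24 + 2*√19)/(12 + √19))/(Z + g))
c(142, -118)/z = ((2 - 118)/(142 - 118))/(-11907/8) = (-116/24)*(-8/11907) = ((1/24)*(-116))*(-8/11907) = -29/6*(-8/11907) = 116/35721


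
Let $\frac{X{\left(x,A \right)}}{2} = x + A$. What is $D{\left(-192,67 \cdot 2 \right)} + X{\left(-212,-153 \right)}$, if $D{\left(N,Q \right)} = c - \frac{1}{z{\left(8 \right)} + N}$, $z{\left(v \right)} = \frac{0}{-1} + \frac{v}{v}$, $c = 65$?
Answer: $- \frac{127014}{191} \approx -665.0$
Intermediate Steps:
$X{\left(x,A \right)} = 2 A + 2 x$ ($X{\left(x,A \right)} = 2 \left(x + A\right) = 2 \left(A + x\right) = 2 A + 2 x$)
$z{\left(v \right)} = 1$ ($z{\left(v \right)} = 0 \left(-1\right) + 1 = 0 + 1 = 1$)
$D{\left(N,Q \right)} = 65 - \frac{1}{1 + N}$
$D{\left(-192,67 \cdot 2 \right)} + X{\left(-212,-153 \right)} = \frac{64 + 65 \left(-192\right)}{1 - 192} + \left(2 \left(-153\right) + 2 \left(-212\right)\right) = \frac{64 - 12480}{-191} - 730 = \left(- \frac{1}{191}\right) \left(-12416\right) - 730 = \frac{12416}{191} - 730 = - \frac{127014}{191}$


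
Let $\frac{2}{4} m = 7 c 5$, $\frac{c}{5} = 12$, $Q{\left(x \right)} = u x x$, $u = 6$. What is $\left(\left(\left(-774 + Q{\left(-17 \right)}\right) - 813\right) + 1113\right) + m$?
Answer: $5460$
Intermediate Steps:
$Q{\left(x \right)} = 6 x^{2}$ ($Q{\left(x \right)} = 6 x x = 6 x^{2}$)
$c = 60$ ($c = 5 \cdot 12 = 60$)
$m = 4200$ ($m = 2 \cdot 7 \cdot 60 \cdot 5 = 2 \cdot 420 \cdot 5 = 2 \cdot 2100 = 4200$)
$\left(\left(\left(-774 + Q{\left(-17 \right)}\right) - 813\right) + 1113\right) + m = \left(\left(\left(-774 + 6 \left(-17\right)^{2}\right) - 813\right) + 1113\right) + 4200 = \left(\left(\left(-774 + 6 \cdot 289\right) - 813\right) + 1113\right) + 4200 = \left(\left(\left(-774 + 1734\right) - 813\right) + 1113\right) + 4200 = \left(\left(960 - 813\right) + 1113\right) + 4200 = \left(147 + 1113\right) + 4200 = 1260 + 4200 = 5460$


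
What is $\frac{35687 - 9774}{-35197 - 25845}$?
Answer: $- \frac{25913}{61042} \approx -0.42451$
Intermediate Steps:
$\frac{35687 - 9774}{-35197 - 25845} = \frac{25913}{-61042} = 25913 \left(- \frac{1}{61042}\right) = - \frac{25913}{61042}$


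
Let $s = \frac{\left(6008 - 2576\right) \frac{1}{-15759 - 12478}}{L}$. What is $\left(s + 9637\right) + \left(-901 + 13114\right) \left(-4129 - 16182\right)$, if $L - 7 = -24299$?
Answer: $- \frac{3866926705938868}{15589391} \approx -2.4805 \cdot 10^{8}$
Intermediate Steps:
$L = -24292$ ($L = 7 - 24299 = -24292$)
$s = \frac{78}{15589391}$ ($s = \frac{\left(6008 - 2576\right) \frac{1}{-15759 - 12478}}{-24292} = \frac{3432}{-28237} \left(- \frac{1}{24292}\right) = 3432 \left(- \frac{1}{28237}\right) \left(- \frac{1}{24292}\right) = \left(- \frac{312}{2567}\right) \left(- \frac{1}{24292}\right) = \frac{78}{15589391} \approx 5.0034 \cdot 10^{-6}$)
$\left(s + 9637\right) + \left(-901 + 13114\right) \left(-4129 - 16182\right) = \left(\frac{78}{15589391} + 9637\right) + \left(-901 + 13114\right) \left(-4129 - 16182\right) = \frac{150234961145}{15589391} + 12213 \left(-20311\right) = \frac{150234961145}{15589391} - 248058243 = - \frac{3866926705938868}{15589391}$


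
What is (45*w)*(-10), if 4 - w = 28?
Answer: 10800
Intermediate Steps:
w = -24 (w = 4 - 1*28 = 4 - 28 = -24)
(45*w)*(-10) = (45*(-24))*(-10) = -1080*(-10) = 10800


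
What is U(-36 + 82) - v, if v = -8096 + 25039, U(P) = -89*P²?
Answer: -205267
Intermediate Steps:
v = 16943
U(-36 + 82) - v = -89*(-36 + 82)² - 1*16943 = -89*46² - 16943 = -89*2116 - 16943 = -188324 - 16943 = -205267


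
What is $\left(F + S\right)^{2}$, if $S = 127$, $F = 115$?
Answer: $58564$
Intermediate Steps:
$\left(F + S\right)^{2} = \left(115 + 127\right)^{2} = 242^{2} = 58564$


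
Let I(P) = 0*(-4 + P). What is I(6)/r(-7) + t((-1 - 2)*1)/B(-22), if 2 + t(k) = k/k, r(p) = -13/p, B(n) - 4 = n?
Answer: 1/18 ≈ 0.055556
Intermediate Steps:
B(n) = 4 + n
I(P) = 0
t(k) = -1 (t(k) = -2 + k/k = -2 + 1 = -1)
I(6)/r(-7) + t((-1 - 2)*1)/B(-22) = 0/((-13/(-7))) - 1/(4 - 22) = 0/((-13*(-⅐))) - 1/(-18) = 0/(13/7) - 1*(-1/18) = 0*(7/13) + 1/18 = 0 + 1/18 = 1/18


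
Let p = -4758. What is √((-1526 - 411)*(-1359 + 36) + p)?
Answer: √2557893 ≈ 1599.3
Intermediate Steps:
√((-1526 - 411)*(-1359 + 36) + p) = √((-1526 - 411)*(-1359 + 36) - 4758) = √(-1937*(-1323) - 4758) = √(2562651 - 4758) = √2557893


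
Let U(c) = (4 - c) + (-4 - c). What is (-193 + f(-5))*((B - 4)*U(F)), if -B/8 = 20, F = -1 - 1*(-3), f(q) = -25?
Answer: -143008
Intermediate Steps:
F = 2 (F = -1 + 3 = 2)
B = -160 (B = -8*20 = -160)
U(c) = -2*c
(-193 + f(-5))*((B - 4)*U(F)) = (-193 - 25)*((-160 - 4)*(-2*2)) = -(-35752)*(-4) = -218*656 = -143008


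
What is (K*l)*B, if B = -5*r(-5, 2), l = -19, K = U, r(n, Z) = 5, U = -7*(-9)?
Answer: 29925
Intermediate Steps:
U = 63
K = 63
B = -25 (B = -5*5 = -25)
(K*l)*B = (63*(-19))*(-25) = -1197*(-25) = 29925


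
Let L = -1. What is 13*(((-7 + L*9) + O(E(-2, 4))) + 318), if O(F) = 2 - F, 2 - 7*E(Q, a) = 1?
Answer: 27651/7 ≈ 3950.1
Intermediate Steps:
E(Q, a) = ⅐ (E(Q, a) = 2/7 - ⅐*1 = 2/7 - ⅐ = ⅐)
13*(((-7 + L*9) + O(E(-2, 4))) + 318) = 13*(((-7 - 1*9) + (2 - 1*⅐)) + 318) = 13*(((-7 - 9) + (2 - ⅐)) + 318) = 13*((-16 + 13/7) + 318) = 13*(-99/7 + 318) = 13*(2127/7) = 27651/7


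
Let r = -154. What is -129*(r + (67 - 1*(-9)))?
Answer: 10062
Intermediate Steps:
-129*(r + (67 - 1*(-9))) = -129*(-154 + (67 - 1*(-9))) = -129*(-154 + (67 + 9)) = -129*(-154 + 76) = -129*(-78) = 10062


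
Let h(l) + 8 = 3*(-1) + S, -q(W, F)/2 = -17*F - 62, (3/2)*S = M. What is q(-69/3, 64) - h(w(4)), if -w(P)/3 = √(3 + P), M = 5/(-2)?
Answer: 6938/3 ≈ 2312.7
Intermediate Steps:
M = -5/2 (M = 5*(-½) = -5/2 ≈ -2.5000)
w(P) = -3*√(3 + P)
S = -5/3 (S = (⅔)*(-5/2) = -5/3 ≈ -1.6667)
q(W, F) = 124 + 34*F (q(W, F) = -2*(-17*F - 62) = -2*(-62 - 17*F) = 124 + 34*F)
h(l) = -38/3 (h(l) = -8 + (3*(-1) - 5/3) = -8 + (-3 - 5/3) = -8 - 14/3 = -38/3)
q(-69/3, 64) - h(w(4)) = (124 + 34*64) - 1*(-38/3) = (124 + 2176) + 38/3 = 2300 + 38/3 = 6938/3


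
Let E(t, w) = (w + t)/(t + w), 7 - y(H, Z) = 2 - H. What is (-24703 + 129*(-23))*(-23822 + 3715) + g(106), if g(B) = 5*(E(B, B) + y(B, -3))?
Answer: 556361250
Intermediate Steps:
y(H, Z) = 5 + H (y(H, Z) = 7 - (2 - H) = 7 + (-2 + H) = 5 + H)
E(t, w) = 1 (E(t, w) = (t + w)/(t + w) = 1)
g(B) = 30 + 5*B (g(B) = 5*(1 + (5 + B)) = 5*(6 + B) = 30 + 5*B)
(-24703 + 129*(-23))*(-23822 + 3715) + g(106) = (-24703 + 129*(-23))*(-23822 + 3715) + (30 + 5*106) = (-24703 - 2967)*(-20107) + (30 + 530) = -27670*(-20107) + 560 = 556360690 + 560 = 556361250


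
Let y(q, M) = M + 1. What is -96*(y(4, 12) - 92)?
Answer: 7584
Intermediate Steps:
y(q, M) = 1 + M
-96*(y(4, 12) - 92) = -96*((1 + 12) - 92) = -96*(13 - 92) = -96*(-79) = 7584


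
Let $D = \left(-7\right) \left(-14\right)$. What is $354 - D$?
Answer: $256$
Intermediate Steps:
$D = 98$
$354 - D = 354 - 98 = 256$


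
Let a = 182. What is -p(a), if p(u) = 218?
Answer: -218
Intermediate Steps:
-p(a) = -1*218 = -218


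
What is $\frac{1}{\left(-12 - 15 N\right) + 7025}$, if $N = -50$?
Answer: $\frac{1}{7763} \approx 0.00012882$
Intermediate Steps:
$\frac{1}{\left(-12 - 15 N\right) + 7025} = \frac{1}{\left(-12 - -750\right) + 7025} = \frac{1}{\left(-12 + 750\right) + 7025} = \frac{1}{738 + 7025} = \frac{1}{7763}$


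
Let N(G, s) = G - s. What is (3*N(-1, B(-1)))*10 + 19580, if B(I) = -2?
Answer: 19610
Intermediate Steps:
(3*N(-1, B(-1)))*10 + 19580 = (3*(-1 - 1*(-2)))*10 + 19580 = (3*(-1 + 2))*10 + 19580 = (3*1)*10 + 19580 = 3*10 + 19580 = 30 + 19580 = 19610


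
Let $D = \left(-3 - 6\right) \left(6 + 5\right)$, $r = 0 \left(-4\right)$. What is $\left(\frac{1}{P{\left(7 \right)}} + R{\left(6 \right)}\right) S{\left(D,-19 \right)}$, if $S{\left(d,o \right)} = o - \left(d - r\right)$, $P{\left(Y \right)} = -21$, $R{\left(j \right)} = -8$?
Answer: $- \frac{13520}{21} \approx -643.81$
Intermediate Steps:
$r = 0$
$D = -99$ ($D = \left(-9\right) 11 = -99$)
$S{\left(d,o \right)} = o - d$ ($S{\left(d,o \right)} = o + \left(0 - d\right) = o - d$)
$\left(\frac{1}{P{\left(7 \right)}} + R{\left(6 \right)}\right) S{\left(D,-19 \right)} = \left(\frac{1}{-21} - 8\right) \left(-19 - -99\right) = \left(- \frac{1}{21} - 8\right) \left(-19 + 99\right) = \left(- \frac{169}{21}\right) 80 = - \frac{13520}{21}$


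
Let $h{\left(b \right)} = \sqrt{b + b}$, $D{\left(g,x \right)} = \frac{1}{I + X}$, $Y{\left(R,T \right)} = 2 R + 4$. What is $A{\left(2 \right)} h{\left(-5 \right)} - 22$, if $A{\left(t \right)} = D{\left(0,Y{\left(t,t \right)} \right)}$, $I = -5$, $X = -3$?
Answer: $-22 - \frac{i \sqrt{10}}{8} \approx -22.0 - 0.39528 i$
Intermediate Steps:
$Y{\left(R,T \right)} = 4 + 2 R$
$D{\left(g,x \right)} = - \frac{1}{8}$ ($D{\left(g,x \right)} = \frac{1}{-5 - 3} = \frac{1}{-8} = - \frac{1}{8}$)
$h{\left(b \right)} = \sqrt{2} \sqrt{b}$ ($h{\left(b \right)} = \sqrt{2 b} = \sqrt{2} \sqrt{b}$)
$A{\left(t \right)} = - \frac{1}{8}$
$A{\left(2 \right)} h{\left(-5 \right)} - 22 = - \frac{\sqrt{2} \sqrt{-5}}{8} - 22 = - \frac{\sqrt{2} i \sqrt{5}}{8} - 22 = - \frac{i \sqrt{10}}{8} - 22 = -22 - \frac{i \sqrt{10}}{8}$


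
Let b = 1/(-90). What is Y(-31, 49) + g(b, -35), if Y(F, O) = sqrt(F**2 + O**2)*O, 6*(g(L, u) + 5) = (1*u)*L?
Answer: -533/108 + 2009*sqrt(2) ≈ 2836.2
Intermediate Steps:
b = -1/90 ≈ -0.011111
g(L, u) = -5 + L*u/6 (g(L, u) = -5 + ((1*u)*L)/6 = -5 + (u*L)/6 = -5 + (L*u)/6 = -5 + L*u/6)
Y(F, O) = O*sqrt(F**2 + O**2)
Y(-31, 49) + g(b, -35) = 49*sqrt((-31)**2 + 49**2) + (-5 + (1/6)*(-1/90)*(-35)) = 49*sqrt(961 + 2401) + (-5 + 7/108) = 49*sqrt(3362) - 533/108 = 49*(41*sqrt(2)) - 533/108 = 2009*sqrt(2) - 533/108 = -533/108 + 2009*sqrt(2)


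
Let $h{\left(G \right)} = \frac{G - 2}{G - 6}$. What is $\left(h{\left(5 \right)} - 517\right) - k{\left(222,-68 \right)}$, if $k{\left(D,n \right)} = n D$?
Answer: $14576$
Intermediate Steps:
$h{\left(G \right)} = \frac{-2 + G}{-6 + G}$
$k{\left(D,n \right)} = D n$
$\left(h{\left(5 \right)} - 517\right) - k{\left(222,-68 \right)} = \left(\frac{-2 + 5}{-6 + 5} - 517\right) - 222 \left(-68\right) = \left(\frac{1}{-1} \cdot 3 - 517\right) - -15096 = \left(\left(-1\right) 3 - 517\right) + 15096 = \left(-3 - 517\right) + 15096 = -520 + 15096 = 14576$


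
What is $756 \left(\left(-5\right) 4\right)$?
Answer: $-15120$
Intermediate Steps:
$756 \left(\left(-5\right) 4\right) = 756 \left(-20\right) = -15120$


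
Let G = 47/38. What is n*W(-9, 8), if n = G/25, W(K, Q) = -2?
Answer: -47/475 ≈ -0.098947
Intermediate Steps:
G = 47/38 (G = 47*(1/38) = 47/38 ≈ 1.2368)
n = 47/950 (n = (47/38)/25 = (47/38)*(1/25) = 47/950 ≈ 0.049474)
n*W(-9, 8) = (47/950)*(-2) = -47/475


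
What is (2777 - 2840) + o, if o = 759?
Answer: 696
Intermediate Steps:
(2777 - 2840) + o = (2777 - 2840) + 759 = -63 + 759 = 696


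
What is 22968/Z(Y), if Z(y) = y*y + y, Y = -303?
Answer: 3828/15251 ≈ 0.25100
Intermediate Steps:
Z(y) = y + y² (Z(y) = y² + y = y + y²)
22968/Z(Y) = 22968/((-303*(1 - 303))) = 22968/((-303*(-302))) = 22968/91506 = 22968*(1/91506) = 3828/15251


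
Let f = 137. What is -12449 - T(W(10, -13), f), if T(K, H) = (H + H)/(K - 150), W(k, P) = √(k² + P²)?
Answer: -276712619/22231 + 274*√269/22231 ≈ -12447.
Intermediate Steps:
W(k, P) = √(P² + k²)
T(K, H) = 2*H/(-150 + K) (T(K, H) = (2*H)/(-150 + K) = 2*H/(-150 + K))
-12449 - T(W(10, -13), f) = -12449 - 2*137/(-150 + √((-13)² + 10²)) = -12449 - 2*137/(-150 + √(169 + 100)) = -12449 - 2*137/(-150 + √269) = -12449 - 274/(-150 + √269)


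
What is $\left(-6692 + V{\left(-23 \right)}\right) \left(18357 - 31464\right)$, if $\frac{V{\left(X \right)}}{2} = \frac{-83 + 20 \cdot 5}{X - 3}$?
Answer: $\frac{1140479391}{13} \approx 8.7729 \cdot 10^{7}$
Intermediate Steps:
$V{\left(X \right)} = \frac{34}{-3 + X}$ ($V{\left(X \right)} = 2 \frac{-83 + 20 \cdot 5}{X - 3} = 2 \frac{-83 + 100}{-3 + X} = 2 \frac{17}{-3 + X} = \frac{34}{-3 + X}$)
$\left(-6692 + V{\left(-23 \right)}\right) \left(18357 - 31464\right) = \left(-6692 + \frac{34}{-3 - 23}\right) \left(18357 - 31464\right) = \left(-6692 + \frac{34}{-26}\right) \left(-13107\right) = \left(-6692 + 34 \left(- \frac{1}{26}\right)\right) \left(-13107\right) = \left(-6692 - \frac{17}{13}\right) \left(-13107\right) = \left(- \frac{87013}{13}\right) \left(-13107\right) = \frac{1140479391}{13}$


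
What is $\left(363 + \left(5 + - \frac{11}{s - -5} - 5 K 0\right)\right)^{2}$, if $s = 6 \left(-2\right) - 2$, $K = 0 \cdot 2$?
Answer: $135424$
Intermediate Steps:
$K = 0$
$s = -14$ ($s = -12 - 2 = -14$)
$\left(363 + \left(5 + - \frac{11}{s - -5} - 5 K 0\right)\right)^{2} = \left(363 + \left(5 + - \frac{11}{-14 - -5} \left(-5\right) 0 \cdot 0\right)\right)^{2} = \left(363 + \left(5 + - \frac{11}{-14 + 5} \cdot 0 \cdot 0\right)\right)^{2} = \left(363 + \left(5 + - \frac{11}{-9} \cdot 0\right)\right)^{2} = \left(363 + \left(5 + \left(-11\right) \left(- \frac{1}{9}\right) 0\right)\right)^{2} = \left(363 + \left(5 + \frac{11}{9} \cdot 0\right)\right)^{2} = \left(363 + \left(5 + 0\right)\right)^{2} = \left(363 + 5\right)^{2} = 368^{2} = 135424$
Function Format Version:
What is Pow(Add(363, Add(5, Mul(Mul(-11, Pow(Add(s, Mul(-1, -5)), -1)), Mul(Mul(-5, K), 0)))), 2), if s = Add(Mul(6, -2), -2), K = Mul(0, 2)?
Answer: 135424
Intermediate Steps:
K = 0
s = -14 (s = Add(-12, -2) = -14)
Pow(Add(363, Add(5, Mul(Mul(-11, Pow(Add(s, Mul(-1, -5)), -1)), Mul(Mul(-5, K), 0)))), 2) = Pow(Add(363, Add(5, Mul(Mul(-11, Pow(Add(-14, Mul(-1, -5)), -1)), Mul(Mul(-5, 0), 0)))), 2) = Pow(Add(363, Add(5, Mul(Mul(-11, Pow(Add(-14, 5), -1)), Mul(0, 0)))), 2) = Pow(Add(363, Add(5, Mul(Mul(-11, Pow(-9, -1)), 0))), 2) = Pow(Add(363, Add(5, Mul(Mul(-11, Rational(-1, 9)), 0))), 2) = Pow(Add(363, Add(5, Mul(Rational(11, 9), 0))), 2) = Pow(Add(363, Add(5, 0)), 2) = Pow(Add(363, 5), 2) = Pow(368, 2) = 135424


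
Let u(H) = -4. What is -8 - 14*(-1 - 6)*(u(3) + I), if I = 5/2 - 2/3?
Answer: -661/3 ≈ -220.33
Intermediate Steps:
I = 11/6 (I = 5*(½) - 2*⅓ = 5/2 - ⅔ = 11/6 ≈ 1.8333)
-8 - 14*(-1 - 6)*(u(3) + I) = -8 - 14*(-1 - 6)*(-4 + 11/6) = -8 - (-98)*(-13)/6 = -8 - 14*91/6 = -8 - 637/3 = -661/3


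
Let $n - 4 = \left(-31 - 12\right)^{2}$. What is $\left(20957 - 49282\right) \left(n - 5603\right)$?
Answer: $106218750$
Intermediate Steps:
$n = 1853$ ($n = 4 + \left(-31 - 12\right)^{2} = 4 + \left(-43\right)^{2} = 4 + 1849 = 1853$)
$\left(20957 - 49282\right) \left(n - 5603\right) = \left(20957 - 49282\right) \left(1853 - 5603\right) = \left(-28325\right) \left(-3750\right) = 106218750$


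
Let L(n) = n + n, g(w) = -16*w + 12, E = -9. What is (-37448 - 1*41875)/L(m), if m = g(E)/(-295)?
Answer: 7800095/104 ≈ 75001.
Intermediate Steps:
g(w) = 12 - 16*w
m = -156/295 (m = (12 - 16*(-9))/(-295) = (12 + 144)*(-1/295) = 156*(-1/295) = -156/295 ≈ -0.52881)
L(n) = 2*n
(-37448 - 1*41875)/L(m) = (-37448 - 1*41875)/((2*(-156/295))) = (-37448 - 41875)/(-312/295) = -79323*(-295/312) = 7800095/104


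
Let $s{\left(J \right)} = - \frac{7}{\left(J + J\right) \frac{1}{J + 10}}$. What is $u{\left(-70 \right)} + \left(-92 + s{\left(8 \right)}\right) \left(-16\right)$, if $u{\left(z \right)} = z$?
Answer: $1528$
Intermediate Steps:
$s{\left(J \right)} = - \frac{7 \left(10 + J\right)}{2 J}$ ($s{\left(J \right)} = - \frac{7}{2 J \frac{1}{10 + J}} = - 7 \frac{10 + J}{2 J} = - \frac{7 \left(10 + J\right)}{2 J}$)
$u{\left(-70 \right)} + \left(-92 + s{\left(8 \right)}\right) \left(-16\right) = -70 + \left(-92 - \left(\frac{7}{2} + \frac{35}{8}\right)\right) \left(-16\right) = -70 + \left(-92 - \frac{63}{8}\right) \left(-16\right) = -70 - -1598 = -70 + 1598 = 1528$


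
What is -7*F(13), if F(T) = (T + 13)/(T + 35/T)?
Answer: -1183/102 ≈ -11.598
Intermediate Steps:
F(T) = (13 + T)/(T + 35/T)
-7*F(13) = -91*(13 + 13)/(35 + 13²) = -91*26/(35 + 169) = -91*26/204 = -7*169/102 = -1183/102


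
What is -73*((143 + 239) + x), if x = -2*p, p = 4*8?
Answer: -23214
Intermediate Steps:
p = 32
x = -64 (x = -2*32 = -64)
-73*((143 + 239) + x) = -73*((143 + 239) - 64) = -73*(382 - 64) = -73*318 = -23214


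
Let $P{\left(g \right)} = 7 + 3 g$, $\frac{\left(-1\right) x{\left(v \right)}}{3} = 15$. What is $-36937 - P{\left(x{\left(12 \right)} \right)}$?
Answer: $-36809$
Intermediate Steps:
$x{\left(v \right)} = -45$ ($x{\left(v \right)} = \left(-3\right) 15 = -45$)
$-36937 - P{\left(x{\left(12 \right)} \right)} = -36937 - \left(7 + 3 \left(-45\right)\right) = -36937 - \left(7 - 135\right) = -36937 - -128 = -36937 + 128 = -36809$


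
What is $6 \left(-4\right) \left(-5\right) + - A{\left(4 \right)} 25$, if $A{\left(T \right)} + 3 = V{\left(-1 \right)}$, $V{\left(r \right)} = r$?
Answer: $220$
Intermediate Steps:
$A{\left(T \right)} = -4$ ($A{\left(T \right)} = -3 - 1 = -4$)
$6 \left(-4\right) \left(-5\right) + - A{\left(4 \right)} 25 = 6 \left(-4\right) \left(-5\right) + \left(-1\right) \left(-4\right) 25 = \left(-24\right) \left(-5\right) + 4 \cdot 25 = 120 + 100 = 220$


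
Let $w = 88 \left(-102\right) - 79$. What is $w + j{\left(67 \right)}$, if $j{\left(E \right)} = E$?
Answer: $-8988$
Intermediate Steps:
$w = -9055$ ($w = -8976 - 79 = -9055$)
$w + j{\left(67 \right)} = -9055 + 67 = -8988$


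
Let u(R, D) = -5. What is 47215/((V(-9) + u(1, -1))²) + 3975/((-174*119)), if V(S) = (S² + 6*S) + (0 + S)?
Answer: 325654005/1166438 ≈ 279.19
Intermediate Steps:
V(S) = S² + 7*S (V(S) = (S² + 6*S) + S = S² + 7*S)
47215/((V(-9) + u(1, -1))²) + 3975/((-174*119)) = 47215/((-9*(7 - 9) - 5)²) + 3975/((-174*119)) = 47215/((-9*(-2) - 5)²) + 3975/(-20706) = 47215/((18 - 5)²) + 3975*(-1/20706) = 47215/(13²) - 1325/6902 = 47215/169 - 1325/6902 = 325654005/1166438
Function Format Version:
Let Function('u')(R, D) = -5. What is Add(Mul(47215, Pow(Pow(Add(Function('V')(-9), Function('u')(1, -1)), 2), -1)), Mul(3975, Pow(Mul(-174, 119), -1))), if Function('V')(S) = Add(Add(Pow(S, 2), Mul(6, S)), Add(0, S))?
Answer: Rational(325654005, 1166438) ≈ 279.19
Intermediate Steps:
Function('V')(S) = Add(Pow(S, 2), Mul(7, S)) (Function('V')(S) = Add(Add(Pow(S, 2), Mul(6, S)), S) = Add(Pow(S, 2), Mul(7, S)))
Add(Mul(47215, Pow(Pow(Add(Function('V')(-9), Function('u')(1, -1)), 2), -1)), Mul(3975, Pow(Mul(-174, 119), -1))) = Add(Mul(47215, Pow(Pow(Add(Mul(-9, Add(7, -9)), -5), 2), -1)), Mul(3975, Pow(Mul(-174, 119), -1))) = Add(Mul(47215, Pow(Pow(Add(Mul(-9, -2), -5), 2), -1)), Mul(3975, Pow(-20706, -1))) = Add(Mul(47215, Pow(Pow(Add(18, -5), 2), -1)), Mul(3975, Rational(-1, 20706))) = Add(Mul(47215, Pow(Pow(13, 2), -1)), Rational(-1325, 6902)) = Add(Mul(47215, Pow(169, -1)), Rational(-1325, 6902)) = Add(Mul(47215, Rational(1, 169)), Rational(-1325, 6902)) = Add(Rational(47215, 169), Rational(-1325, 6902)) = Rational(325654005, 1166438)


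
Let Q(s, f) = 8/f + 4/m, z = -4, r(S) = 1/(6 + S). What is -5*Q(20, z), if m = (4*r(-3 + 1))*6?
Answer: 20/3 ≈ 6.6667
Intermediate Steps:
m = 6 (m = (4/(6 + (-3 + 1)))*6 = (4/(6 - 2))*6 = (4/4)*6 = (4*(¼))*6 = 1*6 = 6)
Q(s, f) = ⅔ + 8/f (Q(s, f) = 8/f + 4/6 = 8/f + 4*(⅙) = 8/f + ⅔ = ⅔ + 8/f)
-5*Q(20, z) = -5*(⅔ + 8/(-4)) = -5*(⅔ + 8*(-¼)) = -5*(⅔ - 2) = -5*(-4/3) = 20/3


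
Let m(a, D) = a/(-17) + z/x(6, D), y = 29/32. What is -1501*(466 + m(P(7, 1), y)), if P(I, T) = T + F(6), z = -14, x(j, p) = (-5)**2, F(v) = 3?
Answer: -296765712/425 ≈ -6.9827e+5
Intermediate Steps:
x(j, p) = 25
y = 29/32 (y = 29*(1/32) = 29/32 ≈ 0.90625)
P(I, T) = 3 + T (P(I, T) = T + 3 = 3 + T)
m(a, D) = -14/25 - a/17 (m(a, D) = a/(-17) - 14/25 = a*(-1/17) - 14*1/25 = -a/17 - 14/25 = -14/25 - a/17)
-1501*(466 + m(P(7, 1), y)) = -1501*(466 + (-14/25 - (3 + 1)/17)) = -1501*(466 + (-14/25 - 1/17*4)) = -1501*(466 + (-14/25 - 4/17)) = -1501*(466 - 338/425) = -1501*197712/425 = -296765712/425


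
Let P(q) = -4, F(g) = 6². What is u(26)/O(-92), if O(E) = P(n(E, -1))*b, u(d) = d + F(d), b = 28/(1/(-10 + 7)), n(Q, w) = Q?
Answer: 31/168 ≈ 0.18452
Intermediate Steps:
F(g) = 36
b = -84 (b = 28/(1/(-3)) = 28/(-⅓) = 28*(-3) = -84)
u(d) = 36 + d (u(d) = d + 36 = 36 + d)
O(E) = 336 (O(E) = -4*(-84) = 336)
u(26)/O(-92) = (36 + 26)/336 = 62*(1/336) = 31/168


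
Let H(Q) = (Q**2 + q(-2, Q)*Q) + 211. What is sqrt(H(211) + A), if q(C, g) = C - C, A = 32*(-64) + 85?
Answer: sqrt(42769) ≈ 206.81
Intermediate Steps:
A = -1963 (A = -2048 + 85 = -1963)
q(C, g) = 0
H(Q) = 211 + Q**2 (H(Q) = (Q**2 + 0*Q) + 211 = (Q**2 + 0) + 211 = Q**2 + 211 = 211 + Q**2)
sqrt(H(211) + A) = sqrt((211 + 211**2) - 1963) = sqrt((211 + 44521) - 1963) = sqrt(44732 - 1963) = sqrt(42769)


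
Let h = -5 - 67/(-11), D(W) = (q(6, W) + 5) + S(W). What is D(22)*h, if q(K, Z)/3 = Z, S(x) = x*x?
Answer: 6660/11 ≈ 605.45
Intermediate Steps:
S(x) = x²
q(K, Z) = 3*Z
D(W) = 5 + W² + 3*W (D(W) = (3*W + 5) + W² = (5 + 3*W) + W² = 5 + W² + 3*W)
h = 12/11 (h = -5 - 67*(-1)/11 = -5 - 1*(-67/11) = -5 + 67/11 = 12/11 ≈ 1.0909)
D(22)*h = (5 + 22² + 3*22)*(12/11) = (5 + 484 + 66)*(12/11) = 555*(12/11) = 6660/11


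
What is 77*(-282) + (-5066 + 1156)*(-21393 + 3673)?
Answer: 69263486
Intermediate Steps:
77*(-282) + (-5066 + 1156)*(-21393 + 3673) = -21714 - 3910*(-17720) = -21714 + 69285200 = 69263486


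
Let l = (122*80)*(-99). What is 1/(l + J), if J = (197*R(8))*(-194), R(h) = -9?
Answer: -1/622278 ≈ -1.6070e-6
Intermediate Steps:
l = -966240 (l = 9760*(-99) = -966240)
J = 343962 (J = (197*(-9))*(-194) = -1773*(-194) = 343962)
1/(l + J) = 1/(-966240 + 343962) = 1/(-622278) = -1/622278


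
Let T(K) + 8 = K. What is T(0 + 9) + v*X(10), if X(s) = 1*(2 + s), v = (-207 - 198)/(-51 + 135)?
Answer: -398/7 ≈ -56.857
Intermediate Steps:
v = -135/28 (v = -405/84 = -405*1/84 = -135/28 ≈ -4.8214)
X(s) = 2 + s
T(K) = -8 + K
T(0 + 9) + v*X(10) = (-8 + (0 + 9)) - 135*(2 + 10)/28 = (-8 + 9) - 135/28*12 = 1 - 405/7 = -398/7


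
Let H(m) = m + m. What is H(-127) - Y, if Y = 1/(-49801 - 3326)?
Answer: -13494257/53127 ≈ -254.00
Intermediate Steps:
H(m) = 2*m
Y = -1/53127 (Y = 1/(-53127) = -1/53127 ≈ -1.8823e-5)
H(-127) - Y = 2*(-127) - 1*(-1/53127) = -254 + 1/53127 = -13494257/53127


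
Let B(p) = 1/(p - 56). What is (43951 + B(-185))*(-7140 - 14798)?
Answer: -232371464220/241 ≈ -9.6420e+8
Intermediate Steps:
B(p) = 1/(-56 + p)
(43951 + B(-185))*(-7140 - 14798) = (43951 + 1/(-56 - 185))*(-7140 - 14798) = (43951 + 1/(-241))*(-21938) = (43951 - 1/241)*(-21938) = (10592190/241)*(-21938) = -232371464220/241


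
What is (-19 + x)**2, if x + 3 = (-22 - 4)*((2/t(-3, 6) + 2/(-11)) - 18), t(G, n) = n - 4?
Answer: 21827584/121 ≈ 1.8039e+5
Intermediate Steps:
t(G, n) = -4 + n
x = 4881/11 (x = -3 + (-22 - 4)*((2/(-4 + 6) + 2/(-11)) - 18) = -3 - 26*((2/2 + 2*(-1/11)) - 18) = -3 - 26*((2*(1/2) - 2/11) - 18) = -3 - 26*((1 - 2/11) - 18) = -3 - 26*(9/11 - 18) = -3 - 26*(-189/11) = -3 + 4914/11 = 4881/11 ≈ 443.73)
(-19 + x)**2 = (-19 + 4881/11)**2 = (4672/11)**2 = 21827584/121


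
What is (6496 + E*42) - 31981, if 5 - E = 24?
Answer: -26283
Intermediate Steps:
E = -19 (E = 5 - 1*24 = 5 - 24 = -19)
(6496 + E*42) - 31981 = (6496 - 19*42) - 31981 = (6496 - 798) - 31981 = 5698 - 31981 = -26283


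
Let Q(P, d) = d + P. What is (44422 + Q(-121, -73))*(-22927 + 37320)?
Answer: 636573604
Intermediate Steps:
Q(P, d) = P + d
(44422 + Q(-121, -73))*(-22927 + 37320) = (44422 + (-121 - 73))*(-22927 + 37320) = (44422 - 194)*14393 = 44228*14393 = 636573604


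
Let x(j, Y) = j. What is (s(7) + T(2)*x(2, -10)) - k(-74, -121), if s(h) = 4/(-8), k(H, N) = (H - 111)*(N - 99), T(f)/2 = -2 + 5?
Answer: -81377/2 ≈ -40689.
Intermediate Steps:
T(f) = 6 (T(f) = 2*(-2 + 5) = 2*3 = 6)
k(H, N) = (-111 + H)*(-99 + N)
s(h) = -½ (s(h) = 4*(-⅛) = -½)
(s(7) + T(2)*x(2, -10)) - k(-74, -121) = (-½ + 6*2) - (10989 - 111*(-121) - 99*(-74) - 74*(-121)) = (-½ + 12) - (10989 + 13431 + 7326 + 8954) = 23/2 - 1*40700 = 23/2 - 40700 = -81377/2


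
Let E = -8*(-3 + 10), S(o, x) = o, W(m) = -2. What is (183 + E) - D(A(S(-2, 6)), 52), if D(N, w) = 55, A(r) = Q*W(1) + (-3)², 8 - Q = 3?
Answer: 72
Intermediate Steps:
Q = 5 (Q = 8 - 1*3 = 8 - 3 = 5)
A(r) = -1 (A(r) = 5*(-2) + (-3)² = -10 + 9 = -1)
E = -56 (E = -8*7 = -56)
(183 + E) - D(A(S(-2, 6)), 52) = (183 - 56) - 1*55 = 127 - 55 = 72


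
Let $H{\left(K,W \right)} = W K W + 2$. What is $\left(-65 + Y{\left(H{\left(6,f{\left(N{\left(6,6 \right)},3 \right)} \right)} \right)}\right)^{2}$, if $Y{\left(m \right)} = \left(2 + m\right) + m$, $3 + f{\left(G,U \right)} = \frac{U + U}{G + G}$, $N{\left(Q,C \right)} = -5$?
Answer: $\frac{5822569}{625} \approx 9316.1$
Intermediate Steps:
$f{\left(G,U \right)} = -3 + \frac{U}{G}$ ($f{\left(G,U \right)} = -3 + \frac{U + U}{G + G} = -3 + \frac{2 U}{2 G} = -3 + 2 U \frac{1}{2 G} = -3 + \frac{U}{G}$)
$H{\left(K,W \right)} = 2 + K W^{2}$ ($H{\left(K,W \right)} = K W W + 2 = K W^{2} + 2 = 2 + K W^{2}$)
$Y{\left(m \right)} = 2 + 2 m$
$\left(-65 + Y{\left(H{\left(6,f{\left(N{\left(6,6 \right)},3 \right)} \right)} \right)}\right)^{2} = \left(-65 + \left(2 + 2 \left(2 + 6 \left(-3 + \frac{3}{-5}\right)^{2}\right)\right)\right)^{2} = \left(-65 + \left(2 + 2 \left(2 + 6 \left(-3 + 3 \left(- \frac{1}{5}\right)\right)^{2}\right)\right)\right)^{2} = \left(-65 + \left(2 + 2 \left(2 + 6 \left(-3 - \frac{3}{5}\right)^{2}\right)\right)\right)^{2} = \left(-65 + \left(2 + 2 \left(2 + 6 \left(- \frac{18}{5}\right)^{2}\right)\right)\right)^{2} = \left(-65 + \left(2 + 2 \left(2 + 6 \cdot \frac{324}{25}\right)\right)\right)^{2} = \left(-65 + \left(2 + 2 \left(2 + \frac{1944}{25}\right)\right)\right)^{2} = \left(-65 + \left(2 + 2 \cdot \frac{1994}{25}\right)\right)^{2} = \left(-65 + \left(2 + \frac{3988}{25}\right)\right)^{2} = \left(-65 + \frac{4038}{25}\right)^{2} = \left(\frac{2413}{25}\right)^{2} = \frac{5822569}{625}$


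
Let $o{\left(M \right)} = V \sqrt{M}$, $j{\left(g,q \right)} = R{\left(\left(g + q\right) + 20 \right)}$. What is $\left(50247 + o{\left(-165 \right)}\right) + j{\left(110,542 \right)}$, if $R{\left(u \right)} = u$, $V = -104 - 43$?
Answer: $50919 - 147 i \sqrt{165} \approx 50919.0 - 1888.3 i$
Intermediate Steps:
$V = -147$
$j{\left(g,q \right)} = 20 + g + q$ ($j{\left(g,q \right)} = \left(g + q\right) + 20 = 20 + g + q$)
$o{\left(M \right)} = - 147 \sqrt{M}$
$\left(50247 + o{\left(-165 \right)}\right) + j{\left(110,542 \right)} = \left(50247 - 147 \sqrt{-165}\right) + \left(20 + 110 + 542\right) = \left(50247 - 147 i \sqrt{165}\right) + 672 = 50919 - 147 i \sqrt{165}$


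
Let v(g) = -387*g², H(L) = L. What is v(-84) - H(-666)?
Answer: -2730006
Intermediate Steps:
v(-84) - H(-666) = -387*(-84)² - 1*(-666) = -387*7056 + 666 = -2730672 + 666 = -2730006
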